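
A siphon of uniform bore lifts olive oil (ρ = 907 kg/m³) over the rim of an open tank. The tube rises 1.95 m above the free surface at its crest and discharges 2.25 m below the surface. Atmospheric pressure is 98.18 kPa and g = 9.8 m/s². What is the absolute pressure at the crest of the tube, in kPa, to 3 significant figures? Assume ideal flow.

Bernoulli surface→outlet gives ½v² = g·h_out, so v = √(2·9.8·2.25) = 6.64 m/s.
Continuity keeps v the same throughout the tube; from surface to crest, P_atm + 0 = P_top + ½ρv² + ρg·h_top.
P_top = 98180 − ½·907·6.64² − 907·9.8·1.95 = 60800 Pa.

P_top = 60.8 kPa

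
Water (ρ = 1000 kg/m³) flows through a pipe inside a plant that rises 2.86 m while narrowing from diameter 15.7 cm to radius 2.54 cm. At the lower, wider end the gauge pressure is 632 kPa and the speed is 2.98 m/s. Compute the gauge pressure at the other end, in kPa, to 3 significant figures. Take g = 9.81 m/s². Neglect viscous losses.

203 kPa

Continuity gives A₁v₁ = A₂v₂, so v₂ = (194 cm²)/(20.3 cm²) × 2.98 m/s = 28.5 m/s.
Applying Bernoulli between the two ends and solving for P₂: P₂ = P₁ + ½ρ(v₁² − v₂²) − ρgΔh.
P₂ = 632000 + ½·1000·(2.98² − 28.5²) − 1000·9.81·(+2.86) = 632000 + (-401000) − (28100) = 203000 Pa.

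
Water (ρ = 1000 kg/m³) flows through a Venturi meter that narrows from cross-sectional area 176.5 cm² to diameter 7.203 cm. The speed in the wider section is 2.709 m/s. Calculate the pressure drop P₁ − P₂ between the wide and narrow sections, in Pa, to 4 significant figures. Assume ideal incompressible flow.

ΔP ≈ 65170 Pa

By continuity, v₂ = v₁·A₁/A₂ = 2.709·(176.5/40.75) = 11.73 m/s.
Bernoulli (h₁ = h₂): P₁ − P₂ = ½ρ(v₂² − v₁²).
P₁ − P₂ = ½·1000·(11.73² − 2.709²) = ½·1000·130.3 = 65170 Pa.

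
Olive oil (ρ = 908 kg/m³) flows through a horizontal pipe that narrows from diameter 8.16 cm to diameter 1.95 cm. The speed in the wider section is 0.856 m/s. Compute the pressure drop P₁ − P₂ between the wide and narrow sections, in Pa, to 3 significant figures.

The volume flow rate is constant, so v₂ = (A₁/A₂)v₁ = (52.3/2.99)·0.856 = 15.0 m/s.
The pipe is horizontal, so Bernoulli reduces to P₁ + ½ρv₁² = P₂ + ½ρv₂².
P₁ − P₂ = ½·908·(15.0² − 0.856²) = ½·908·224 = 102000 Pa.

102000 Pa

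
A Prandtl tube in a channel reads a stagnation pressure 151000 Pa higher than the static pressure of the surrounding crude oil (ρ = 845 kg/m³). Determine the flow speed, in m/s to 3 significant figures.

The dynamic pressure equals the rise in static pressure at the stagnation point: ΔP = ½ρv².
v = √(2ΔP/ρ) = √(2·151000/845) = 18.9 m/s.

v = 18.9 m/s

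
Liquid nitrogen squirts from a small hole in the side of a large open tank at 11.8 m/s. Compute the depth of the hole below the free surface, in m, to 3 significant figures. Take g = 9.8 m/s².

For a small hole in a large open tank, ½v² = gh, giving h = v²/(2g).
h = 11.8²/(2·9.8) = 139/19.60 = 7.10 m.

h ≈ 7.10 m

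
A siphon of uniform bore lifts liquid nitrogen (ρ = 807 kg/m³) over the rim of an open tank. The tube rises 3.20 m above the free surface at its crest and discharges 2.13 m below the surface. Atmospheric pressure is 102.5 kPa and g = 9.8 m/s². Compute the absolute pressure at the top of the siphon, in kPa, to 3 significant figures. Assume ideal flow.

Bernoulli surface→outlet gives ½v² = g·h_out, so v = √(2·9.8·2.13) = 6.46 m/s.
Continuity keeps v the same throughout the tube; from surface to crest, P_atm + 0 = P_top + ½ρv² + ρg·h_top.
P_top = 102500 − ½·807·6.46² − 807·9.8·3.20 = 60300 Pa.

P_top ≈ 60.3 kPa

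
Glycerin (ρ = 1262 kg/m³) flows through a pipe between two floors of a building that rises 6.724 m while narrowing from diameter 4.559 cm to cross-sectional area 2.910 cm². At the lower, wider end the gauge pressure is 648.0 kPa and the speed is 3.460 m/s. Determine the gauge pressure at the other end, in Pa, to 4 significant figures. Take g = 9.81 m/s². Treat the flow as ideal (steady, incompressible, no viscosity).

Mass conservation (A₁v₁ = A₂v₂) gives v₂ = 3.460 × 16.32/2.910 = 19.41 m/s.
Applying Bernoulli between the two ends and solving for P₂: P₂ = P₁ + ½ρ(v₁² − v₂²) − ρgΔh.
P₂ = 648000 + ½·1262·(3.460² − 19.41²) − 1262·9.81·(+6.724) = 648000 + (-230200) − (83240) = 334600 Pa.

P₂ ≈ 334600 Pa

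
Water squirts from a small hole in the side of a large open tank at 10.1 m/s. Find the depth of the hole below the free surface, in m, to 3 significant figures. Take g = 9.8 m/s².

h ≈ 5.20 m

Torricelli: v = √(2gh), so h = v²/(2g).
h = 10.1²/(2·9.8) = 102/19.60 = 5.20 m.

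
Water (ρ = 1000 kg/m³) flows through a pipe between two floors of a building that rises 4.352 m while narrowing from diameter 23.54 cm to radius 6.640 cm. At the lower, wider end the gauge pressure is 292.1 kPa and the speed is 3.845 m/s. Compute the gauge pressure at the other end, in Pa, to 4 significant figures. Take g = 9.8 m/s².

P₂ = 183900 Pa

Mass conservation (A₁v₁ = A₂v₂) gives v₂ = 3.845 × 435.2/138.5 = 12.08 m/s.
Applying Bernoulli between the two ends and solving for P₂: P₂ = P₁ + ½ρ(v₁² − v₂²) − ρgΔh.
P₂ = 292100 + ½·1000·(3.845² − 12.08²) − 1000·9.8·(+4.352) = 292100 + (-65590) − (42650) = 183900 Pa.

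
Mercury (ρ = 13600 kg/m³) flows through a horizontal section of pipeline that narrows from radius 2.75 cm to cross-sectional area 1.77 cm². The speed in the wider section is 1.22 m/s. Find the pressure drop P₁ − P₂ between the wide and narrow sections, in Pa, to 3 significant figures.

Mass conservation (A₁v₁ = A₂v₂) gives v₂ = 1.22 × 23.8/1.77 = 16.4 m/s.
Bernoulli (h₁ = h₂): P₁ − P₂ = ½ρ(v₂² − v₁²).
P₁ − P₂ = ½·13600·(16.4² − 1.22²) = ½·13600·267 = 1810000 Pa.

ΔP = 1810000 Pa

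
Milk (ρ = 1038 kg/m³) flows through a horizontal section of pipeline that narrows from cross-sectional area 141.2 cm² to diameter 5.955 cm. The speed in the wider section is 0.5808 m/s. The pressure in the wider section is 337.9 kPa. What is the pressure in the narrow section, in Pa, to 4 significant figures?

333600 Pa

Mass conservation (A₁v₁ = A₂v₂) gives v₂ = 0.5808 × 141.2/27.85 = 2.944 m/s.
With no height change, Bernoulli's equation is P₁ + ½ρv₁² = P₂ + ½ρv₂².
P₂ = P₁ − ½ρ(v₂² − v₁²) = 337900 − ½·1038·(2.944² − 0.5808²) = 337900 − 4325 = 333600 Pa.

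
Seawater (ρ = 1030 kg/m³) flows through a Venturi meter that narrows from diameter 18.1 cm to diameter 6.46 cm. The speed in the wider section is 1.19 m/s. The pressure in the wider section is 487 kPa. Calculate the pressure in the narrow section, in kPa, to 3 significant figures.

Mass conservation (A₁v₁ = A₂v₂) gives v₂ = 1.19 × 257/32.8 = 9.34 m/s.
The pipe is horizontal, so Bernoulli reduces to P₁ + ½ρv₁² = P₂ + ½ρv₂².
P₂ = P₁ − ½ρ(v₂² − v₁²) = 487000 − ½·1030·(9.34² − 1.19²) = 487000 − 44200 = 443000 Pa.

P₂ ≈ 443 kPa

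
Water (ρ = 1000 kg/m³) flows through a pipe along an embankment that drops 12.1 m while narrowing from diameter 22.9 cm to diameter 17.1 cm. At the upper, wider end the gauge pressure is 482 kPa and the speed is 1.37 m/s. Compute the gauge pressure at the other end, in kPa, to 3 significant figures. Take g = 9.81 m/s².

Mass conservation (A₁v₁ = A₂v₂) gives v₂ = 1.37 × 412/230 = 2.46 m/s.
Bernoulli: P₁ + ½ρv₁² + ρg h₁ = P₂ + ½ρv₂² + ρg h₂, so P₂ = P₁ + ½ρ(v₁² − v₂²) − ρg(h₂ − h₁).
P₂ = 482000 + ½·1000·(1.37² − 2.46²) − 1000·9.81·(−12.1) = 482000 + (-2080) − (-119000) = 599000 Pa.

P₂ ≈ 599 kPa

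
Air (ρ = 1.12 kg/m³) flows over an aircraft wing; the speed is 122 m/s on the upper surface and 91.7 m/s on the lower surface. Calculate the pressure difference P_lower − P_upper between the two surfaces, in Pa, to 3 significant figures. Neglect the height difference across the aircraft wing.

ΔP = 3630 Pa

The pressure is lower where the speed is higher: ΔP = ½ρ(v_up² − v_low²).
ΔP = ½·1.12·(122² − 91.7²) = 3630 Pa.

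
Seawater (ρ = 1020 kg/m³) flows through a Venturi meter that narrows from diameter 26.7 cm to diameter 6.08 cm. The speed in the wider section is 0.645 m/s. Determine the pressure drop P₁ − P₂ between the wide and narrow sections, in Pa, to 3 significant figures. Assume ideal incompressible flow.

Continuity gives A₁v₁ = A₂v₂, so v₂ = (560 cm²)/(29.0 cm²) × 0.645 m/s = 12.4 m/s.
Bernoulli (h₁ = h₂): P₁ − P₂ = ½ρ(v₂² − v₁²).
P₁ − P₂ = ½·1020·(12.4² − 0.645²) = ½·1020·154 = 78700 Pa.

78700 Pa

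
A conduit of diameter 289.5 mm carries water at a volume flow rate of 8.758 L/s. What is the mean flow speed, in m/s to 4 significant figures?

v ≈ 0.1331 m/s

Q = 8.758 L/s = 0.008758 m³/s.
v = Q/A = 0.008758 / 0.06582 = 0.1331 m/s.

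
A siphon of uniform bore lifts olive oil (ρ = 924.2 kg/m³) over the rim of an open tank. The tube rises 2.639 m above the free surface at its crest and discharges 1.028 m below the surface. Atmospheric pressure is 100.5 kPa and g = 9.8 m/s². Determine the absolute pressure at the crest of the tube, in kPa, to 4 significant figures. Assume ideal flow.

P_top ≈ 67.29 kPa

The outlet speed comes from Torricelli: v = √(2g·1.028) = 4.489 m/s.
Continuity keeps v the same throughout the tube; from surface to crest, P_atm + 0 = P_top + ½ρv² + ρg·h_top.
P_top = 100500 − ½·924.2·4.489² − 924.2·9.8·2.639 = 67290 Pa.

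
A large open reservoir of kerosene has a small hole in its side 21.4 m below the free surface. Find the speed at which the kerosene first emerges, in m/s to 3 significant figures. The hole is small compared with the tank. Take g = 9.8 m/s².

The surface is effectively still and both ends are open, so ½v² = gh and v = √(2·9.8·21.4) = 20.5 m/s.

v = 20.5 m/s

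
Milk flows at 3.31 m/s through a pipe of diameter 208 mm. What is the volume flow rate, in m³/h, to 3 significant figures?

Q = A·v = 0.0340 m² × 3.31 m/s = 0.112 m³/s.
Converting: 0.112 m³/s × 3600 = 405 m³/h.

Q = 405 m³/h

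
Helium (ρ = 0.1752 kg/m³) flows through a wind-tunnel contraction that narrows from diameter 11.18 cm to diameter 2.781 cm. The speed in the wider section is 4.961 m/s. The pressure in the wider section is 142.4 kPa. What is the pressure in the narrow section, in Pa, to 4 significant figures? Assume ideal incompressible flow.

Mass conservation (A₁v₁ = A₂v₂) gives v₂ = 4.961 × 98.17/6.074 = 80.18 m/s.
With no height change, Bernoulli's equation is P₁ + ½ρv₁² = P₂ + ½ρv₂².
P₂ = P₁ − ½ρ(v₂² − v₁²) = 142400 − ½·0.1752·(80.18² − 4.961²) = 142400 − 561.0 = 141800 Pa.

141800 Pa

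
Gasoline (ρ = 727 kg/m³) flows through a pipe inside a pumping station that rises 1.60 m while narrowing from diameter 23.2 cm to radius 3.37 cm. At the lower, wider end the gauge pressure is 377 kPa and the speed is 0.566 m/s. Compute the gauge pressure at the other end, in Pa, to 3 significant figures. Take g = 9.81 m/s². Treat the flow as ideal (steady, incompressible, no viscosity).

P₂ = 349000 Pa

Mass conservation (A₁v₁ = A₂v₂) gives v₂ = 0.566 × 423/35.7 = 6.71 m/s.
Energy conservation along the streamline gives P₂ = P₁ − ½ρ(v₂² − v₁²) − ρg(h₂ − h₁).
P₂ = 377000 + ½·727·(0.566² − 6.71²) − 727·9.81·(+1.60) = 377000 + (-16200) − (11400) = 349000 Pa.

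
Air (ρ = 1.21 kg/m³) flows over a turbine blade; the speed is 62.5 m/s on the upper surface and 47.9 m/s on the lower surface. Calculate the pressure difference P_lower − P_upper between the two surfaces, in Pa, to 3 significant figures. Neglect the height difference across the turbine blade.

975 Pa

The pressure is lower where the speed is higher: ΔP = ½ρ(v_up² − v_low²).
ΔP = ½·1.21·(62.5² − 47.9²) = 975 Pa.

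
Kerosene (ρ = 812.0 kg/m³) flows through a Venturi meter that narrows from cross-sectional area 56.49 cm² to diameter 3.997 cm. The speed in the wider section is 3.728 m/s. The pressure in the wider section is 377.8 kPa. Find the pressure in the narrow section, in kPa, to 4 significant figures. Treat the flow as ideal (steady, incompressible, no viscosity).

Continuity gives A₁v₁ = A₂v₂, so v₂ = (56.49 cm²)/(12.55 cm²) × 3.728 m/s = 16.78 m/s.
With no height change, Bernoulli's equation is P₁ + ½ρv₁² = P₂ + ½ρv₂².
P₂ = P₁ − ½ρ(v₂² − v₁²) = 377800 − ½·812.0·(16.78² − 3.728²) = 377800 − 108700 = 269100 Pa.

269.1 kPa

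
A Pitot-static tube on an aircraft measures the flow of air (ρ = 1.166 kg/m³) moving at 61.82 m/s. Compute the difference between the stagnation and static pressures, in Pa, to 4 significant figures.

ΔP = 2228 Pa

At the stagnation point the flow is brought to rest, so Bernoulli gives P_stag − P_static = ½ρv².
ΔP = ½·1.166·61.82² = 2228 Pa.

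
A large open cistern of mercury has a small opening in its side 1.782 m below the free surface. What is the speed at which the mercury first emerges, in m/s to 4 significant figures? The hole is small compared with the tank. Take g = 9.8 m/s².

Torricelli's result v = √(2gh) gives v = √(2·9.8·1.782) = 5.910 m/s.

5.910 m/s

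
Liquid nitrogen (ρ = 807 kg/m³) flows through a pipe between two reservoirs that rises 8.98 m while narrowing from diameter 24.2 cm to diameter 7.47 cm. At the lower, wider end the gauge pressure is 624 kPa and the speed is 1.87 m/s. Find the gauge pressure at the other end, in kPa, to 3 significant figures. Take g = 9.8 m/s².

P₂ ≈ 399 kPa

The volume flow rate is constant, so v₂ = (A₁/A₂)v₁ = (460/43.8)·1.87 = 19.6 m/s.
Applying Bernoulli between the two ends and solving for P₂: P₂ = P₁ + ½ρ(v₁² − v₂²) − ρgΔh.
P₂ = 624000 + ½·807·(1.87² − 19.6²) − 807·9.8·(+8.98) = 624000 + (-154000) − (71000) = 399000 Pa.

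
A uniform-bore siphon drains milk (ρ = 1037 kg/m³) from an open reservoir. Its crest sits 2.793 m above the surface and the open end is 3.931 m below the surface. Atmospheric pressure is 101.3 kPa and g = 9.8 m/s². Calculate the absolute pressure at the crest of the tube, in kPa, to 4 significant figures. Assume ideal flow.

32.97 kPa

From the surface to the outlet (both open to atmosphere, surface at rest): v = √(2g·h_out) = √(2·9.8·3.931) = 8.778 m/s.
The bore is uniform, so the speed at the crest is the same v. Bernoulli surface→crest: P_atm = P_top + ½ρv² + ρg·h_top.
P_top = 101300 − ½·1037·8.778² − 1037·9.8·2.793 = 32970 Pa.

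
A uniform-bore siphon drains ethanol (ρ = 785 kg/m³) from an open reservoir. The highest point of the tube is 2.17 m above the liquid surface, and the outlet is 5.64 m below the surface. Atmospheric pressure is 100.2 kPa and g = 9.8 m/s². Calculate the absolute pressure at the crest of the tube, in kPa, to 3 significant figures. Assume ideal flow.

40.1 kPa

The outlet speed comes from Torricelli: v = √(2g·5.64) = 10.5 m/s.
With constant cross-section the crest speed equals v; applying Bernoulli from the surface up to the crest, P_top = P_atm − ½ρv² − ρg·h_top.
P_top = 100200 − ½·785·10.5² − 785·9.8·2.17 = 40100 Pa.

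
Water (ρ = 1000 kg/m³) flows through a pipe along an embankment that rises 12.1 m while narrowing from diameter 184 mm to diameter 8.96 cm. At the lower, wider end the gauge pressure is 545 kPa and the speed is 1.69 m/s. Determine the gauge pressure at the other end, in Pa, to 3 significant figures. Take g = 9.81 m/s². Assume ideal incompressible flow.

P₂ = 402000 Pa

By continuity, v₂ = v₁·A₁/A₂ = 1.69·(266/63.1) = 7.13 m/s.
Applying Bernoulli between the two ends and solving for P₂: P₂ = P₁ + ½ρ(v₁² − v₂²) − ρgΔh.
P₂ = 545000 + ½·1000·(1.69² − 7.13²) − 1000·9.81·(+12.1) = 545000 + (-24000) − (119000) = 402000 Pa.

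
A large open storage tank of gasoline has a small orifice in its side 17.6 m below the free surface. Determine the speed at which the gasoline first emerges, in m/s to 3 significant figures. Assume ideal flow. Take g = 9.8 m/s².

v ≈ 18.6 m/s

With the surface at rest and both surface and jet at atmospheric pressure, Bernoulli gives ρg h = ½ρv², so v = √(2gh) = √(2·9.8·17.6) = 18.6 m/s.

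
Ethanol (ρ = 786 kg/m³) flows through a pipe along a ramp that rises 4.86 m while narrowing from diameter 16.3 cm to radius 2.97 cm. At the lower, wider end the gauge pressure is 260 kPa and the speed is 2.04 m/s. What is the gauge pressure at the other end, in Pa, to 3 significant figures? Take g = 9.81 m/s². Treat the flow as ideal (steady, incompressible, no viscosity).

P₂ ≈ 131000 Pa

Mass conservation (A₁v₁ = A₂v₂) gives v₂ = 2.04 × 209/27.7 = 15.4 m/s.
Bernoulli: P₁ + ½ρv₁² + ρg h₁ = P₂ + ½ρv₂² + ρg h₂, so P₂ = P₁ + ½ρ(v₁² − v₂²) − ρg(h₂ − h₁).
P₂ = 260000 + ½·786·(2.04² − 15.4²) − 786·9.81·(+4.86) = 260000 + (-91100) − (37500) = 131000 Pa.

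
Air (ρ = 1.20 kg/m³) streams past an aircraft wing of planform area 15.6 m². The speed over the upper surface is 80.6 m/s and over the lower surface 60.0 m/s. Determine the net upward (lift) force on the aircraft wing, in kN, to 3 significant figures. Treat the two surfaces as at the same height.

27.1 kN

From P + ½ρv² = const at equal height, P_low − P_up = ½ρ(v_up² − v_low²).
ΔP = ½·1.20·(80.6² − 60.0²) = 1740 Pa.
Lift = ΔP · A = 1740 × 15.6 = 27100 N.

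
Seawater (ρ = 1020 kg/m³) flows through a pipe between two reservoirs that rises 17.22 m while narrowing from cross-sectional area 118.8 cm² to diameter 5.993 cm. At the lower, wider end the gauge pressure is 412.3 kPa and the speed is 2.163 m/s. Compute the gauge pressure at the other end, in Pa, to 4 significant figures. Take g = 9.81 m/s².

P₂ ≈ 200100 Pa

Mass conservation (A₁v₁ = A₂v₂) gives v₂ = 2.163 × 118.8/28.21 = 9.109 m/s.
Bernoulli: P₁ + ½ρv₁² + ρg h₁ = P₂ + ½ρv₂² + ρg h₂, so P₂ = P₁ + ½ρ(v₁² − v₂²) − ρg(h₂ − h₁).
P₂ = 412300 + ½·1020·(2.163² − 9.109²) − 1020·9.81·(+17.22) = 412300 + (-39940) − (172300) = 200100 Pa.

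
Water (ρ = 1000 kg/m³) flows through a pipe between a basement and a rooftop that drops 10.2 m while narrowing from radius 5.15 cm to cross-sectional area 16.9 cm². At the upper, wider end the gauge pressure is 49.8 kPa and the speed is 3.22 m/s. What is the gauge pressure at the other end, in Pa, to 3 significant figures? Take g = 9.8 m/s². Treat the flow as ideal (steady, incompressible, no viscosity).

28900 Pa

The volume flow rate is constant, so v₂ = (A₁/A₂)v₁ = (83.3/16.9)·3.22 = 15.9 m/s.
Bernoulli: P₁ + ½ρv₁² + ρg h₁ = P₂ + ½ρv₂² + ρg h₂, so P₂ = P₁ + ½ρ(v₁² − v₂²) − ρg(h₂ − h₁).
P₂ = 49800 + ½·1000·(3.22² − 15.9²) − 1000·9.8·(−10.2) = 49800 + (-121000) − (-100000) = 28900 Pa.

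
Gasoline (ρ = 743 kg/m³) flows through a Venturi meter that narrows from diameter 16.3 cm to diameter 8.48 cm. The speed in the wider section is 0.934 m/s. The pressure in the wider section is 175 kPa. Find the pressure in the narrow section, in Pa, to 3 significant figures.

Continuity gives A₁v₁ = A₂v₂, so v₂ = (209 cm²)/(56.5 cm²) × 0.934 m/s = 3.45 m/s.
Along the horizontal streamline, P + ½ρv² is constant.
P₂ = P₁ − ½ρ(v₂² − v₁²) = 175000 − ½·743·(3.45² − 0.934²) = 175000 − 4100 = 171000 Pa.

171000 Pa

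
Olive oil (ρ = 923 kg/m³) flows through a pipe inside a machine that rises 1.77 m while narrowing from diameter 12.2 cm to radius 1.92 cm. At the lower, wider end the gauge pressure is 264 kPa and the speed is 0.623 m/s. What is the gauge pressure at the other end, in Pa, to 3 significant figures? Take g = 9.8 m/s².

The volume flow rate is constant, so v₂ = (A₁/A₂)v₁ = (117/11.6)·0.623 = 6.29 m/s.
Applying Bernoulli between the two ends and solving for P₂: P₂ = P₁ + ½ρ(v₁² − v₂²) − ρgΔh.
P₂ = 264000 + ½·923·(0.623² − 6.29²) − 923·9.8·(+1.77) = 264000 + (-18100) − (16000) = 230000 Pa.

P₂ ≈ 230000 Pa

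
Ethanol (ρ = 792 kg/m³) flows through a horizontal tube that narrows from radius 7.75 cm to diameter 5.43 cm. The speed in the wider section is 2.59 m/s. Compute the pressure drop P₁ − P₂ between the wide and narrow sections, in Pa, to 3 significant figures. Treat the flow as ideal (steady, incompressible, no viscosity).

174000 Pa

The volume flow rate is constant, so v₂ = (A₁/A₂)v₁ = (189/23.2)·2.59 = 21.1 m/s.
The pipe is horizontal, so Bernoulli reduces to P₁ + ½ρv₁² = P₂ + ½ρv₂².
P₁ − P₂ = ½·792·(21.1² − 2.59²) = ½·792·439 = 174000 Pa.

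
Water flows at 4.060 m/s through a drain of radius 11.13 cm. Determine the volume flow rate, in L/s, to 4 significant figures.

Q ≈ 158.0 L/s

Q = A·v = 0.03892 m² × 4.060 m/s = 0.1580 m³/s.
Converting: 0.1580 m³/s × 1000 = 158.0 L/s.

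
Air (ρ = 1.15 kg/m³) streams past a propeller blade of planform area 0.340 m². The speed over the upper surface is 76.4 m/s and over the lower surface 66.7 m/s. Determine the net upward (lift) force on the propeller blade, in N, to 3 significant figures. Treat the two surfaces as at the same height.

From P + ½ρv² = const at equal height, P_low − P_up = ½ρ(v_up² − v_low²).
ΔP = ½·1.15·(76.4² − 66.7²) = 798 Pa.
Lift = ΔP · A = 798 × 0.340 = 271 N.

271 N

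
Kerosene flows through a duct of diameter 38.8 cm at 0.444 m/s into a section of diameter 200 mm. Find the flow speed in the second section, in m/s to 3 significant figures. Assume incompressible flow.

Continuity gives A₁v₁ = A₂v₂, so v₂ = (1180 cm²)/(314 cm²) × 0.444 m/s = 1.67 m/s.

v₂ ≈ 1.67 m/s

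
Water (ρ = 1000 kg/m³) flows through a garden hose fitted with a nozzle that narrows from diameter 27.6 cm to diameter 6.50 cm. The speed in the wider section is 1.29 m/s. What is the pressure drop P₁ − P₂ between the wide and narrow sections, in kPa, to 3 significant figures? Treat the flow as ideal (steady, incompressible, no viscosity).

ΔP = 270 kPa

Mass conservation (A₁v₁ = A₂v₂) gives v₂ = 1.29 × 598/33.2 = 23.3 m/s.
Bernoulli (h₁ = h₂): P₁ − P₂ = ½ρ(v₂² − v₁²).
P₁ − P₂ = ½·1000·(23.3² − 1.29²) = ½·1000·539 = 270000 Pa.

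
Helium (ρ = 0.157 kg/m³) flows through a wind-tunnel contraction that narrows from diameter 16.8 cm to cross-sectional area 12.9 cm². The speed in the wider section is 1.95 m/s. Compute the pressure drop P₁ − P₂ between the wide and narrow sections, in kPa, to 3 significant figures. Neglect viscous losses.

ΔP ≈ 0.0878 kPa

The volume flow rate is constant, so v₂ = (A₁/A₂)v₁ = (222/12.9)·1.95 = 33.5 m/s.
Bernoulli (h₁ = h₂): P₁ − P₂ = ½ρ(v₂² − v₁²).
P₁ − P₂ = ½·0.157·(33.5² − 1.95²) = ½·0.157·1120 = 87.8 Pa.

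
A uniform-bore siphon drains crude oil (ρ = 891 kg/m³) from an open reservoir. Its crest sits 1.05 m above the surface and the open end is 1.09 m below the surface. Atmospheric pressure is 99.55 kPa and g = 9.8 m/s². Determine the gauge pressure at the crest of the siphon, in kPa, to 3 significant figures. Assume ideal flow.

From the surface to the outlet (both open to atmosphere, surface at rest): v = √(2g·h_out) = √(2·9.8·1.09) = 4.62 m/s.
Continuity keeps v the same throughout the tube; from surface to crest, P_atm + 0 = P_top + ½ρv² + ρg·h_top.
P_top = 99550 − ½·891·4.62² − 891·9.8·1.05 = 80900 Pa. So P_gauge = P_top − P_atm = -18700 Pa.

P_gauge ≈ -18.7 kPa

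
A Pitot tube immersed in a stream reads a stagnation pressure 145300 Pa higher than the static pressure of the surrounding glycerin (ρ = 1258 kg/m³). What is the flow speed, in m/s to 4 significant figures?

v ≈ 15.20 m/s

Bernoulli between the free stream and the stagnation point: ½ρv² = P_stag − P_static.
v = √(2ΔP/ρ) = √(2·145300/1258) = 15.20 m/s.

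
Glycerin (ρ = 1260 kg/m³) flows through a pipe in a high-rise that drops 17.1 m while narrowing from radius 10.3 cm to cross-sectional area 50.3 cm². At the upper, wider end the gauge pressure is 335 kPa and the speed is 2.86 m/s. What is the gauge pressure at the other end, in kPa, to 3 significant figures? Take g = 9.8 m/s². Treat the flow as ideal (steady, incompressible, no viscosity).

Continuity gives A₁v₁ = A₂v₂, so v₂ = (333 cm²)/(50.3 cm²) × 2.86 m/s = 19.0 m/s.
Energy conservation along the streamline gives P₂ = P₁ − ½ρ(v₂² − v₁²) − ρg(h₂ − h₁).
P₂ = 335000 + ½·1260·(2.86² − 19.0²) − 1260·9.8·(−17.1) = 335000 + (-221000) − (-211000) = 325000 Pa.

P₂ ≈ 325 kPa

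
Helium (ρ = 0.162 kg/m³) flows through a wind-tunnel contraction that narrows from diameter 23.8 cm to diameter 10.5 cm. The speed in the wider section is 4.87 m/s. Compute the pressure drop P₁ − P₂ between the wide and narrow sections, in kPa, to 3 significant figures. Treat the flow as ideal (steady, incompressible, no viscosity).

0.0488 kPa

Continuity gives A₁v₁ = A₂v₂, so v₂ = (445 cm²)/(86.6 cm²) × 4.87 m/s = 25.0 m/s.
Along the horizontal streamline, P + ½ρv² is constant.
P₁ − P₂ = ½·0.162·(25.0² − 4.87²) = ½·0.162·602 = 48.8 Pa.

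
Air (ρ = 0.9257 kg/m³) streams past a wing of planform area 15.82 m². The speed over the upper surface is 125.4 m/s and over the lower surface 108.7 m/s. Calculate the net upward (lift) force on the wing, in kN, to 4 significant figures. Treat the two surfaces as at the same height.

The faster flow above has the lower pressure; Bernoulli (same height) gives ΔP = ½ρ(v_up² − v_low²).
ΔP = ½·0.9257·(125.4² − 108.7²) = 1809 Pa.
Lift = ΔP · A = 1809 × 15.82 = 28630 N.

F = 28.63 kN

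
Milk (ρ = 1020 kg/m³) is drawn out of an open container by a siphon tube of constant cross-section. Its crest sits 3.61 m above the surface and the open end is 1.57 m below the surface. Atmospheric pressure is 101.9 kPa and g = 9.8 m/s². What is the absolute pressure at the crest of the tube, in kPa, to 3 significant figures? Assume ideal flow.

50.1 kPa

Bernoulli surface→outlet gives ½v² = g·h_out, so v = √(2·9.8·1.57) = 5.55 m/s.
With constant cross-section the crest speed equals v; applying Bernoulli from the surface up to the crest, P_top = P_atm − ½ρv² − ρg·h_top.
P_top = 101900 − ½·1020·5.55² − 1020·9.8·3.61 = 50100 Pa.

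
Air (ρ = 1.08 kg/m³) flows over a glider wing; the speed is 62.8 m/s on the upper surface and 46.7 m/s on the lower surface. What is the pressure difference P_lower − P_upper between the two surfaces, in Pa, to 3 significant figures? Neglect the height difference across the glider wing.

With negligible Δh, P + ½ρv² is constant, so P_low − P_up = ½ρ(v_up² − v_low²).
ΔP = ½·1.08·(62.8² − 46.7²) = 952 Pa.

ΔP ≈ 952 Pa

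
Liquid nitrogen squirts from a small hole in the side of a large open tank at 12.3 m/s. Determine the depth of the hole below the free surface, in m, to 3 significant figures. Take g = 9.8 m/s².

For a small hole in a large open tank, ½v² = gh, giving h = v²/(2g).
h = 12.3²/(2·9.8) = 151/19.60 = 7.72 m.

h = 7.72 m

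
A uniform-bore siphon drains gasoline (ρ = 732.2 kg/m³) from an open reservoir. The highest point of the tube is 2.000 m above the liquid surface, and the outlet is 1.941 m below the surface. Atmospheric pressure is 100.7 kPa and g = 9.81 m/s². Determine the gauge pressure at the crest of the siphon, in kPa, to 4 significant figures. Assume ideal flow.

P_gauge ≈ -28.31 kPa

Bernoulli surface→outlet gives ½v² = g·h_out, so v = √(2·9.81·1.941) = 6.171 m/s.
With constant cross-section the crest speed equals v; applying Bernoulli from the surface up to the crest, P_top = P_atm − ½ρv² − ρg·h_top.
P_top = 100700 − ½·732.2·6.171² − 732.2·9.81·2.000 = 72390 Pa. So P_gauge = P_top − P_atm = -28310 Pa.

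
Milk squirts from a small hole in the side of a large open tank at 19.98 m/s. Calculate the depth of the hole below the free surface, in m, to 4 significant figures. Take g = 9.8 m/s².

20.37 m

For a small hole in a large open tank, ½v² = gh, giving h = v²/(2g).
h = 19.98²/(2·9.8) = 399.2/19.60 = 20.37 m.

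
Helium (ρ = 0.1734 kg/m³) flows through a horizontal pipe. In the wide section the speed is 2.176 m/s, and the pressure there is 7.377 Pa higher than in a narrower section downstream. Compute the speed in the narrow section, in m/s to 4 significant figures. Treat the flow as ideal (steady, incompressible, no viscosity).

9.477 m/s

With h₁ = h₂, rearranging Bernoulli gives v₂ = √(v₁² + 2ΔP/ρ).
v₂ = √(2.176² + 2·7.377/0.1734) = √(4.735 + 85.09) = 9.477 m/s.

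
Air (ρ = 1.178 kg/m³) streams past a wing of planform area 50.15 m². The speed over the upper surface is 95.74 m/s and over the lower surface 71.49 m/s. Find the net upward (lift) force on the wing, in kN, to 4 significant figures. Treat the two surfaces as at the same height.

119.8 kN

With equal heights on the two surfaces, Bernoulli gives P_lower − P_upper = ½ρ(v_upper² − v_lower²).
ΔP = ½·1.178·(95.74² − 71.49²) = 2389 Pa.
Lift = ΔP · A = 2389 × 50.15 = 119800 N.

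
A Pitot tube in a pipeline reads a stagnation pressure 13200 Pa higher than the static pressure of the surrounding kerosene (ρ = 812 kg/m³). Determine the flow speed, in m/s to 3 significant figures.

Bernoulli between the free stream and the stagnation point: ½ρv² = P_stag − P_static.
v = √(2ΔP/ρ) = √(2·13200/812) = 5.70 m/s.

v = 5.70 m/s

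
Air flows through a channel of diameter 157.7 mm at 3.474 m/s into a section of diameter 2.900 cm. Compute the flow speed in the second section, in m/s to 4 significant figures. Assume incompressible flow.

v₂ = 102.7 m/s

Continuity gives A₁v₁ = A₂v₂, so v₂ = (195.3 cm²)/(6.605 cm²) × 3.474 m/s = 102.7 m/s.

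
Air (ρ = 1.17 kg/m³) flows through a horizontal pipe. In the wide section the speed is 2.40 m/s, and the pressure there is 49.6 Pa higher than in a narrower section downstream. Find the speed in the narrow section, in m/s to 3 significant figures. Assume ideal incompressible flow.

v₂ ≈ 9.52 m/s

Along the level pipe P + ½ρv² is conserved, hence v₂² = v₁² + 2(P₁ − P₂)/ρ.
v₂ = √(2.40² + 2·49.6/1.17) = √(5.76 + 84.8) = 9.52 m/s.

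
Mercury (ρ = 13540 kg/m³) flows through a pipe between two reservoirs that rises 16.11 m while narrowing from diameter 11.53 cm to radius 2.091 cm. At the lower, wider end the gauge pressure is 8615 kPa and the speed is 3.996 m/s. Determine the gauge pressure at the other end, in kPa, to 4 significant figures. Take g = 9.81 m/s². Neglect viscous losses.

By continuity, v₂ = v₁·A₁/A₂ = 3.996·(104.4/13.74) = 30.37 m/s.
Applying Bernoulli between the two ends and solving for P₂: P₂ = P₁ + ½ρ(v₁² − v₂²) − ρgΔh.
P₂ = 8615000 + ½·13540·(3.996² − 30.37²) − 13540·9.81·(+16.11) = 8615000 + (-6138000) − (2140000) = 337000 Pa.

P₂ = 337.0 kPa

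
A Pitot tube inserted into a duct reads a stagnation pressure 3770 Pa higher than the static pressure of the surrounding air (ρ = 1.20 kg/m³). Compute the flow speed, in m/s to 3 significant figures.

The dynamic pressure equals the rise in static pressure at the stagnation point: ΔP = ½ρv².
v = √(2ΔP/ρ) = √(2·3770/1.20) = 79.3 m/s.

v ≈ 79.3 m/s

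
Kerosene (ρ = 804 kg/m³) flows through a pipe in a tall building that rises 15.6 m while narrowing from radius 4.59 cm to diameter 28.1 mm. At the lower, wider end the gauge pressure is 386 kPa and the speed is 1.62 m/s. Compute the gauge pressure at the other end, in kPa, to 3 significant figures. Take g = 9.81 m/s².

Continuity gives A₁v₁ = A₂v₂, so v₂ = (66.2 cm²)/(6.20 cm²) × 1.62 m/s = 17.3 m/s.
Energy conservation along the streamline gives P₂ = P₁ − ½ρ(v₂² − v₁²) − ρg(h₂ − h₁).
P₂ = 386000 + ½·804·(1.62² − 17.3²) − 804·9.81·(+15.6) = 386000 + (-119000) − (123000) = 144000 Pa.

P₂ ≈ 144 kPa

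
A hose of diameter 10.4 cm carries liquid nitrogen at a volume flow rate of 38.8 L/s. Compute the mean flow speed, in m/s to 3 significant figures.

4.57 m/s

Q = 38.8 L/s = 0.0388 m³/s.
v = Q/A = 0.0388 / 0.00849 = 4.57 m/s.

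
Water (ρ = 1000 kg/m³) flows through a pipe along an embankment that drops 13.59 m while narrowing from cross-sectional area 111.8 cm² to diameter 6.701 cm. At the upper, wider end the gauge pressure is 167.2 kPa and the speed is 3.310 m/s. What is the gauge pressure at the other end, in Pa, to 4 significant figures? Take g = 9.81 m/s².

Continuity gives A₁v₁ = A₂v₂, so v₂ = (111.8 cm²)/(35.27 cm²) × 3.310 m/s = 10.49 m/s.
Applying Bernoulli between the two ends and solving for P₂: P₂ = P₁ + ½ρ(v₁² − v₂²) − ρgΔh.
P₂ = 167200 + ½·1000·(3.310² − 10.49²) − 1000·9.81·(−13.59) = 167200 + (-49570) − (-133300) = 250900 Pa.

P₂ ≈ 250900 Pa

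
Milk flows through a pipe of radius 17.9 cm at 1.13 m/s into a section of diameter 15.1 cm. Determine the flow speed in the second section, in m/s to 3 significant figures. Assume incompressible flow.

By continuity, v₂ = v₁·A₁/A₂ = 1.13·(1010/179) = 6.35 m/s.

v₂ = 6.35 m/s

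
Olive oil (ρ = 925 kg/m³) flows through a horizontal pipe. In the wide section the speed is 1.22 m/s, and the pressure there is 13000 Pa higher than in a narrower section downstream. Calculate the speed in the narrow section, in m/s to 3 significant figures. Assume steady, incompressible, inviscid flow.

With h₁ = h₂, rearranging Bernoulli gives v₂ = √(v₁² + 2ΔP/ρ).
v₂ = √(1.22² + 2·13000/925) = √(1.49 + 28.1) = 5.44 m/s.

v₂ ≈ 5.44 m/s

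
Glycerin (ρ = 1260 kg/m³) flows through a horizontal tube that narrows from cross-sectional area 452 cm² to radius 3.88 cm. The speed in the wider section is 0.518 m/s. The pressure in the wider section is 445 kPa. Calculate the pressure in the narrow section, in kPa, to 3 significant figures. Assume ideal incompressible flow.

P₂ ≈ 430 kPa

The volume flow rate is constant, so v₂ = (A₁/A₂)v₁ = (452/47.3)·0.518 = 4.95 m/s.
With no height change, Bernoulli's equation is P₁ + ½ρv₁² = P₂ + ½ρv₂².
P₂ = P₁ − ½ρ(v₂² − v₁²) = 445000 − ½·1260·(4.95² − 0.518²) = 445000 − 15300 = 430000 Pa.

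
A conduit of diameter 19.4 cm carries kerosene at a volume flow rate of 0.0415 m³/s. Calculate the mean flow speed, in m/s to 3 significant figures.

v ≈ 1.40 m/s

Q = 0.0415 m³/s = 0.0415 m³/s.
v = Q/A = 0.0415 / 0.0296 = 1.40 m/s.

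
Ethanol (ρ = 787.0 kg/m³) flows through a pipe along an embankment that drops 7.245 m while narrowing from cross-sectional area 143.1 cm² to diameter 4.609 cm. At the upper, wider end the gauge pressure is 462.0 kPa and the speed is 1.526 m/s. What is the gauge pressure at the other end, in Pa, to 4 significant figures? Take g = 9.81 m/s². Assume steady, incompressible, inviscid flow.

Continuity gives A₁v₁ = A₂v₂, so v₂ = (143.1 cm²)/(16.68 cm²) × 1.526 m/s = 13.09 m/s.
Applying Bernoulli between the two ends and solving for P₂: P₂ = P₁ + ½ρ(v₁² − v₂²) − ρgΔh.
P₂ = 462000 + ½·787.0·(1.526² − 13.09²) − 787.0·9.81·(−7.245) = 462000 + (-66490) − (-55930) = 451400 Pa.

P₂ ≈ 451400 Pa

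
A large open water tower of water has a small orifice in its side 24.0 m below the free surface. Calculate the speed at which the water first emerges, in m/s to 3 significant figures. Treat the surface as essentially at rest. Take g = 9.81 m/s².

Bernoulli from surface to hole (P equal, v_surface ≈ 0): v = √(2gh) = √(2×9.81×24.0) = 21.7 m/s.

21.7 m/s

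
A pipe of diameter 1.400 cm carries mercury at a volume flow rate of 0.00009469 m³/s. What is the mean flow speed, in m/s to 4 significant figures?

0.6151 m/s

Q = 0.00009469 m³/s = 0.00009469 m³/s.
v = Q/A = 0.00009469 / 0.0001539 = 0.6151 m/s.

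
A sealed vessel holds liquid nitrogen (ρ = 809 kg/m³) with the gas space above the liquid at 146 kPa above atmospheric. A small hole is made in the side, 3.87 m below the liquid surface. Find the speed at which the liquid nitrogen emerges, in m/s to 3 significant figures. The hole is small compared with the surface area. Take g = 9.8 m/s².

Take point 1 at the surface (v₁ ≈ 0) and point 2 at the hole (at atmospheric pressure). Bernoulli: P₁ + ρg h = P_atm + ½ρv₂².
With P₁ − P_atm = 146000 Pa, v₂ = √(2gh + 2ΔP/ρ) = √(2·9.8·3.87 + 2·146000/809) = 20.9 m/s.

20.9 m/s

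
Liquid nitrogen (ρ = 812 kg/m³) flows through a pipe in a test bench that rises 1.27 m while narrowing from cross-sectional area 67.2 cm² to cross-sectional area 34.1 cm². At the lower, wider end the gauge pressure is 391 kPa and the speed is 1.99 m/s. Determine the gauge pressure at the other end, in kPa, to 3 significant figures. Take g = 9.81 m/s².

Continuity gives A₁v₁ = A₂v₂, so v₂ = (67.2 cm²)/(34.1 cm²) × 1.99 m/s = 3.92 m/s.
Bernoulli: P₁ + ½ρv₁² + ρg h₁ = P₂ + ½ρv₂² + ρg h₂, so P₂ = P₁ + ½ρ(v₁² − v₂²) − ρg(h₂ − h₁).
P₂ = 391000 + ½·812·(1.99² − 3.92²) − 812·9.81·(+1.27) = 391000 + (-4640) − (10100) = 376000 Pa.

P₂ = 376 kPa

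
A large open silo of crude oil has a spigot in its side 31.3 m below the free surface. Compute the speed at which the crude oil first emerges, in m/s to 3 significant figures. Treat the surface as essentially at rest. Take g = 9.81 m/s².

Torricelli's result v = √(2gh) gives v = √(2·9.81·31.3) = 24.8 m/s.

24.8 m/s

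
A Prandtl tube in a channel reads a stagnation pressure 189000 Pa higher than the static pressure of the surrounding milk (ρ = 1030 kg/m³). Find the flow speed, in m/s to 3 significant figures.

At the stagnation point the flow is brought to rest, so Bernoulli gives P_stag − P_static = ½ρv².
v = √(2ΔP/ρ) = √(2·189000/1030) = 19.2 m/s.

19.2 m/s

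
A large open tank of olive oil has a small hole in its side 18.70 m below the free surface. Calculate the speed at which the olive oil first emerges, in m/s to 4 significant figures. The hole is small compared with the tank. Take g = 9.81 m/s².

19.15 m/s

With the surface at rest and both surface and jet at atmospheric pressure, Bernoulli gives ρg h = ½ρv², so v = √(2gh) = √(2·9.81·18.70) = 19.15 m/s.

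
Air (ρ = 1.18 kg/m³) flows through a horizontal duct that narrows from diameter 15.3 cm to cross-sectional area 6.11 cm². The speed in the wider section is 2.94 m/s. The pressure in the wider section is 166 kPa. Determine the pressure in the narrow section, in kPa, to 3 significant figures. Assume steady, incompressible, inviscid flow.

Mass conservation (A₁v₁ = A₂v₂) gives v₂ = 2.94 × 184/6.11 = 88.5 m/s.
Along the horizontal streamline, P + ½ρv² is constant.
P₂ = P₁ − ½ρ(v₂² − v₁²) = 166000 − ½·1.18·(88.5² − 2.94²) = 166000 − 4610 = 161000 Pa.

P₂ ≈ 161 kPa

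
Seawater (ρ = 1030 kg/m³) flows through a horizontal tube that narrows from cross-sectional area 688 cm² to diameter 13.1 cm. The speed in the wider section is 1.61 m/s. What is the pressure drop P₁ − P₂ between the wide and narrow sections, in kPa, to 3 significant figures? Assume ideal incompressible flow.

33.4 kPa

Continuity gives A₁v₁ = A₂v₂, so v₂ = (688 cm²)/(135 cm²) × 1.61 m/s = 8.22 m/s.
Along the horizontal streamline, P + ½ρv² is constant.
P₁ − P₂ = ½·1030·(8.22² − 1.61²) = ½·1030·64.9 = 33400 Pa.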